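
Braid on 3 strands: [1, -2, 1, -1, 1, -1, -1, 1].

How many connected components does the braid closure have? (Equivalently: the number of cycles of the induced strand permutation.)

1

Derivation:
Track the strand permutation on 3 strands, starting from identity.
  step 1: s1 swaps positions 1,2 -> [2 1 3]
  step 2: s2^-1 swaps positions 2,3 -> [2 3 1]
  step 3: s1 swaps positions 1,2 -> [3 2 1]
  step 4: s1^-1 swaps positions 1,2 -> [2 3 1]
  step 5: s1 swaps positions 1,2 -> [3 2 1]
  step 6: s1^-1 swaps positions 1,2 -> [2 3 1]
  step 7: s1^-1 swaps positions 1,2 -> [3 2 1]
  step 8: s1 swaps positions 1,2 -> [2 3 1]
Final permutation (position -> original strand): [2 3 1]
Closure components = cycle count of this permutation = 1.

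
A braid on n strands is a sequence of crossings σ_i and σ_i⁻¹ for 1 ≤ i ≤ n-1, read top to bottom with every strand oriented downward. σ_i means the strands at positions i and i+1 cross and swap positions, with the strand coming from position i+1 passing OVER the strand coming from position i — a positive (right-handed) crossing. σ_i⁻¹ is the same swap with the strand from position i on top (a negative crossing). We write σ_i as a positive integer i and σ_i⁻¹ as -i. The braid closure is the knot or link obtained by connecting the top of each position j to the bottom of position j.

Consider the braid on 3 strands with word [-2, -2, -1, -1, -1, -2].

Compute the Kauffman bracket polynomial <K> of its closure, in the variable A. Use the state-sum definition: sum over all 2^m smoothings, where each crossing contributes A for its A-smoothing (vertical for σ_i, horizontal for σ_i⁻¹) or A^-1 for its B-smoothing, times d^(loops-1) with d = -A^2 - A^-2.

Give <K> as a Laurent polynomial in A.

A^14 - 2*A^10 + A^6 - 2*A^2 + 2*A^-2 + A^-10

Derivation:
Braid: s2^-1 s2^-1 s1^-1 s1^-1 s1^-1 s2^-1 on 3 strands, 6 crossings.
Writhe w = (#positive) - (#negative) = 0 - 6 = -6.
State-sum expansion of <K>. There are 2^6 = 64 states.
Smooth each crossing (0=||, 1=⌣⌢); contribution A^(Σ sign_k(1-2s_k)) * d^(L-1).
Tabulate the states by total A-exponent and number of loops L (A-exp: L × count):
  A^6: L=5 ×1
  A^4: L=4 ×6
  A^2: L=3 ×15
  A^0: L=2 ×18, L=4 ×2
  A^-2: L=1 ×9, L=3 ×6
  A^-4: L=2 ×6
  A^-6: L=3 ×1
Each group contributes A^e * Σ count * d^(L-1):
Powers of d = -A^2 - A^-2: d^2 = A^4 + 2 + A^-4; d^3 = -A^6 - 3*A^2 - 3*A^-2 - A^-6; d^4 = A^8 + 4*A^4 + 6 + 4*A^-4 + A^-8.
  A^6 * (d^4) = A^14 + 4*A^10 + 6*A^6 + 4*A^2 + A^-2
  A^4 * (6*d^3) = -6*A^10 - 18*A^6 - 18*A^2 - 6*A^-2
  A^2 * (15*d^2) = 15*A^6 + 30*A^2 + 15*A^-2
  A^0 * (18*d + 2*d^3) = -2*A^6 - 24*A^2 - 24*A^-2 - 2*A^-6
  A^-2 * (9 + 6*d^2) = 6*A^2 + 21*A^-2 + 6*A^-6
  A^-4 * (6*d) = -6*A^-2 - 6*A^-6
  A^-6 * (d^2) = A^-2 + 2*A^-6 + A^-10
Summing the groups: <K> = A^14 - 2*A^10 + A^6 - 2*A^2 + 2*A^-2 + A^-10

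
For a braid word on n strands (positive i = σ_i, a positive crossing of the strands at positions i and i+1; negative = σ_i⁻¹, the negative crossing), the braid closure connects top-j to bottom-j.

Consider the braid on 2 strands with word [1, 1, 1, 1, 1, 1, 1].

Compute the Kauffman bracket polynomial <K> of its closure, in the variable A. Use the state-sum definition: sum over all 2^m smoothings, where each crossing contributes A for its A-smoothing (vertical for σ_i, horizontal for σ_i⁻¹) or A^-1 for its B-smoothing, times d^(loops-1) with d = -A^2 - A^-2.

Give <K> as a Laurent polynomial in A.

-A^9 - A + A^-3 - A^-7 + A^-11 - A^-15 + A^-19

Derivation:
Braid: s1 s1 s1 s1 s1 s1 s1 on 2 strands, 7 crossings.
Writhe w = (#positive) - (#negative) = 7 - 0 = 7.
Enumerate smoothing states for the bracket polynomial. There are 2^7 = 128 states.
Each crossing splits two ways (0=vertical, 1=horizontal). The state's weight is A^(#A-smoothings - #B-smoothings) * d^(loops - 1).
Tabulate the states by total A-exponent and number of loops L (A-exp: L × count):
  A^7: L=2 ×1
  A^5: L=1 ×7
  A^3: L=2 ×21
  A^1: L=3 ×35
  A^-1: L=4 ×35
  A^-3: L=5 ×21
  A^-5: L=6 ×7
  A^-7: L=7 ×1
Each group contributes A^e * Σ count * d^(L-1):
Powers of d = -A^2 - A^-2: d^2 = A^4 + 2 + A^-4; d^3 = -A^6 - 3*A^2 - 3*A^-2 - A^-6; d^4 = A^8 + 4*A^4 + 6 + 4*A^-4 + A^-8; d^5 = -A^10 - 5*A^6 - 10*A^2 - 10*A^-2 - 5*A^-6 - A^-10; d^6 = A^12 + 6*A^8 + 15*A^4 + 20 + 15*A^-4 + 6*A^-8 + A^-12.
  A^7 * (d) = -A^9 - A^5
  A^5 * (7) = 7*A^5
  A^3 * (21*d) = -21*A^5 - 21*A
  A^1 * (35*d^2) = 35*A^5 + 70*A + 35*A^-3
  A^-1 * (35*d^3) = -35*A^5 - 105*A - 105*A^-3 - 35*A^-7
  A^-3 * (21*d^4) = 21*A^5 + 84*A + 126*A^-3 + 84*A^-7 + 21*A^-11
  A^-5 * (7*d^5) = -7*A^5 - 35*A - 70*A^-3 - 70*A^-7 - 35*A^-11 - 7*A^-15
  A^-7 * (d^6) = A^5 + 6*A + 15*A^-3 + 20*A^-7 + 15*A^-11 + 6*A^-15 + A^-19
Summing the groups: <K> = -A^9 - A + A^-3 - A^-7 + A^-11 - A^-15 + A^-19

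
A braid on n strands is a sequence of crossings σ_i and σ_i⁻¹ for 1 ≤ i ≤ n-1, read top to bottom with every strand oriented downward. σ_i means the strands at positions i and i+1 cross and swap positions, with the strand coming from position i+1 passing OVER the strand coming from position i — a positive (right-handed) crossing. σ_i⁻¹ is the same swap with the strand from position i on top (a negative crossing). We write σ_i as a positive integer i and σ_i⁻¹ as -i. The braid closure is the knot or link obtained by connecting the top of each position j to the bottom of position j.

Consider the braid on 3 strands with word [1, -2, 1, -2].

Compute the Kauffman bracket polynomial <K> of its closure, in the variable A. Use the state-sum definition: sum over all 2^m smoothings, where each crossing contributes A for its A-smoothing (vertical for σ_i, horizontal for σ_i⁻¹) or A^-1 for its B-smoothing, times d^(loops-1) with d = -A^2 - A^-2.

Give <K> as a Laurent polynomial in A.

A^8 - A^4 + 1 - A^-4 + A^-8

Derivation:
Braid: s1 s2^-1 s1 s2^-1 on 3 strands, 4 crossings.
Writhe w = (#positive) - (#negative) = 2 - 2 = 0.
Computing the Kauffman bracket via state sum. There are 2^4 = 16 states.
For each crossing: s=0 is the vertical smoothing, s=1 horizontal. Crossing k contributes A^(sign_k * (1 - 2*s_k)); loop factor d = -A^2 - A^-2.
  state 0000: A-exp=+0, loops=3, term = A^0 * d^2
  state 0001: A-exp=+2, loops=2, term = A^2 * d^1
  state 0010: A-exp=-2, loops=2, term = A^-2 * d^1
  state 0011: A-exp=+0, loops=1, term = A^0 * d^0
  state 0100: A-exp=+2, loops=2, term = A^2 * d^1
  state 0101: A-exp=+4, loops=3, term = A^4 * d^2
  state 0110: A-exp=+0, loops=1, term = A^0 * d^0
  state 0111: A-exp=+2, loops=2, term = A^2 * d^1
  state 1000: A-exp=-2, loops=2, term = A^-2 * d^1
  state 1001: A-exp=+0, loops=1, term = A^0 * d^0
  state 1010: A-exp=-4, loops=3, term = A^-4 * d^2
  state 1011: A-exp=-2, loops=2, term = A^-2 * d^1
  state 1100: A-exp=+0, loops=1, term = A^0 * d^0
  state 1101: A-exp=+2, loops=2, term = A^2 * d^1
  state 1110: A-exp=-2, loops=2, term = A^-2 * d^1
  state 1111: A-exp=+0, loops=1, term = A^0 * d^0
Collect the terms by A-exponent (count of states per loop number):
Powers of d = -A^2 - A^-2: d^2 = A^4 + 2 + A^-4.
  A^4 * (d^2) = A^8 + 2*A^4 + 1
  A^2 * (4*d) = -4*A^4 - 4
  A^0 * (5 + d^2) = A^4 + 7 + A^-4
  A^-2 * (4*d) = -4 - 4*A^-4
  A^-4 * (d^2) = 1 + 2*A^-4 + A^-8
Summing the groups: <K> = A^8 - A^4 + 1 - A^-4 + A^-8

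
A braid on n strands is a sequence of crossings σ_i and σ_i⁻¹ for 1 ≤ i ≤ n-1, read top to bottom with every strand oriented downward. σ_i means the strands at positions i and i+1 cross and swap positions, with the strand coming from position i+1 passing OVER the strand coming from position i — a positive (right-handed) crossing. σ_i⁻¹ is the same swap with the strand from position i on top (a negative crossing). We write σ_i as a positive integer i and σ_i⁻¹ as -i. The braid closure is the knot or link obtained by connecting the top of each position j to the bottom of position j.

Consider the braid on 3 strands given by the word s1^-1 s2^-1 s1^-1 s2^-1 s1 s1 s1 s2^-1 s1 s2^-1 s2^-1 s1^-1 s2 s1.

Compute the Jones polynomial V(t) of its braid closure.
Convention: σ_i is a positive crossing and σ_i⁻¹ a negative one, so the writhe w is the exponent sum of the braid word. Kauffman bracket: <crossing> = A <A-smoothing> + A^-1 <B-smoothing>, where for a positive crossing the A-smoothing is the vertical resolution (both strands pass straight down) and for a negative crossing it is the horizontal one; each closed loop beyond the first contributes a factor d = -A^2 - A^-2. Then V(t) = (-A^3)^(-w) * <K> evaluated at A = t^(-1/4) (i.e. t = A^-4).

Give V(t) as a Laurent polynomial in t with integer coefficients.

The presented braid s1^-1 s2^-1 s1^-1 s2^-1 s1 s1 s1 s2^-1 s1 s2^-1 s2^-1 s1^-1 s2 s1 on 3 strands reduces by inverse Markov moves (closure unchanged at each step):
  Deconjugate: the word is γ·β·γ⁻¹ with γ = s1^-1 s2^-1 (prefix) and γ⁻¹ = s2 s1 (suffix); strip both.
Reduced to β = s1^-1 s2^-1 s1 s1 s1 s2^-1 s1 s2^-1 s2^-1 s1^-1 on 3 strands, 10 crossings.
Compute on β:
Braid: s1^-1 s2^-1 s1 s1 s1 s2^-1 s1 s2^-1 s2^-1 s1^-1 on 3 strands, 10 crossings.
Writhe w = (#positive) - (#negative) = 4 - 6 = -2.
Computing the Kauffman bracket via state sum. There are 2^10 = 1024 states.
For each crossing: s=0 is the vertical smoothing, s=1 horizontal. Crossing k contributes A^(sign_k * (1 - 2*s_k)); loop factor d = -A^2 - A^-2.
Tabulate the states by total A-exponent and number of loops L (A-exp: L × count):
  A^10: L=5 ×1
  A^8: L=4 ×10
  A^6: L=3 ×38, L=5 ×7
  A^4: L=2 ×67, L=4 ×49, L=6 ×4
  A^2: L=1 ×46, L=3 ×130, L=5 ×33, L=7 ×1
  A^0: L=2 ×131, L=4 ×110, L=6 ×11
  A^-2: L=1 ×25, L=3 ×133, L=5 ×51, L=7 ×1
  A^-4: L=2 ×37, L=4 ×72, L=6 ×11
  A^-6: L=3 ×25, L=5 ×19, L=7 ×1
  A^-8: L=4 ×8, L=6 ×2
  A^-10: L=5 ×1
Each group contributes A^e * Σ count * d^(L-1):
Powers of d = -A^2 - A^-2: d^2 = A^4 + 2 + A^-4; d^3 = -A^6 - 3*A^2 - 3*A^-2 - A^-6; d^4 = A^8 + 4*A^4 + 6 + 4*A^-4 + A^-8; d^5 = -A^10 - 5*A^6 - 10*A^2 - 10*A^-2 - 5*A^-6 - A^-10; d^6 = A^12 + 6*A^8 + 15*A^4 + 20 + 15*A^-4 + 6*A^-8 + A^-12.
  A^10 * (d^4) = A^18 + 4*A^14 + 6*A^10 + 4*A^6 + A^2
  A^8 * (10*d^3) = -10*A^14 - 30*A^10 - 30*A^6 - 10*A^2
  A^6 * (38*d^2 + 7*d^4) = 7*A^14 + 66*A^10 + 118*A^6 + 66*A^2 + 7*A^-2
  A^4 * (67*d + 49*d^3 + 4*d^5) = -4*A^14 - 69*A^10 - 254*A^6 - 254*A^2 - 69*A^-2 - 4*A^-6
  A^2 * (46 + 130*d^2 + 33*d^4 + d^6) = A^14 + 39*A^10 + 277*A^6 + 524*A^2 + 277*A^-2 + 39*A^-6 + A^-10
  A^0 * (131*d + 110*d^3 + 11*d^5) = -11*A^10 - 165*A^6 - 571*A^2 - 571*A^-2 - 165*A^-6 - 11*A^-10
  A^-2 * (25 + 133*d^2 + 51*d^4 + d^6) = A^10 + 57*A^6 + 352*A^2 + 617*A^-2 + 352*A^-6 + 57*A^-10 + A^-14
  A^-4 * (37*d + 72*d^3 + 11*d^5) = -11*A^6 - 127*A^2 - 363*A^-2 - 363*A^-6 - 127*A^-10 - 11*A^-14
  A^-6 * (25*d^2 + 19*d^4 + d^6) = A^6 + 25*A^2 + 116*A^-2 + 184*A^-6 + 116*A^-10 + 25*A^-14 + A^-18
  A^-8 * (8*d^3 + 2*d^5) = -2*A^2 - 18*A^-2 - 44*A^-6 - 44*A^-10 - 18*A^-14 - 2*A^-18
  A^-10 * (d^4) = A^-2 + 4*A^-6 + 6*A^-10 + 4*A^-14 + A^-18
Summing the groups: <K> = A^18 - 2*A^14 + 2*A^10 - 3*A^6 + 4*A^2 - 3*A^-2 + 3*A^-6 - 2*A^-10 + A^-14
Normalise by the writhe: (-A^3)^(-w) = (-A^3)^(2) = A^6, so f(A) = A^6 * <K> = A^24 - 2*A^20 + 2*A^16 - 3*A^12 + 4*A^8 - 3*A^4 + 3 - 2*A^-4 + A^-8.
Substitute A = t^(-1/4), i.e. A^e → t^(-e/4): V(t) = t^2 - 2*t + 3 - 3*t^-1 + 4*t^-2 - 3*t^-3 + 2*t^-4 - 2*t^-5 + t^-6

Answer: t^2 - 2*t + 3 - 3*t^-1 + 4*t^-2 - 3*t^-3 + 2*t^-4 - 2*t^-5 + t^-6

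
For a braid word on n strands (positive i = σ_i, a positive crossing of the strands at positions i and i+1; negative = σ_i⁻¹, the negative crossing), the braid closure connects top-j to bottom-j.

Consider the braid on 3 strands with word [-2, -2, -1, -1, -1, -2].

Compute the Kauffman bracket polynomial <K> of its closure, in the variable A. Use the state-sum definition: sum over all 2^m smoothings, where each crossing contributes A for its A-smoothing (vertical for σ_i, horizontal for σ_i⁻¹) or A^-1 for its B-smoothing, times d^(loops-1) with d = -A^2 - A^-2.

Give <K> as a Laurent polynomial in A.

Braid: s2^-1 s2^-1 s1^-1 s1^-1 s1^-1 s2^-1 on 3 strands, 6 crossings.
Writhe w = (#positive) - (#negative) = 0 - 6 = -6.
State-sum expansion of <K>. There are 2^6 = 64 states.
For each crossing: s=0 is the vertical smoothing, s=1 horizontal. Crossing k contributes A^(sign_k * (1 - 2*s_k)); loop factor d = -A^2 - A^-2.
Tabulate the states by total A-exponent and number of loops L (A-exp: L × count):
  A^6: L=5 ×1
  A^4: L=4 ×6
  A^2: L=3 ×15
  A^0: L=2 ×18, L=4 ×2
  A^-2: L=1 ×9, L=3 ×6
  A^-4: L=2 ×6
  A^-6: L=3 ×1
Each group contributes A^e * Σ count * d^(L-1):
Powers of d = -A^2 - A^-2: d^2 = A^4 + 2 + A^-4; d^3 = -A^6 - 3*A^2 - 3*A^-2 - A^-6; d^4 = A^8 + 4*A^4 + 6 + 4*A^-4 + A^-8.
  A^6 * (d^4) = A^14 + 4*A^10 + 6*A^6 + 4*A^2 + A^-2
  A^4 * (6*d^3) = -6*A^10 - 18*A^6 - 18*A^2 - 6*A^-2
  A^2 * (15*d^2) = 15*A^6 + 30*A^2 + 15*A^-2
  A^0 * (18*d + 2*d^3) = -2*A^6 - 24*A^2 - 24*A^-2 - 2*A^-6
  A^-2 * (9 + 6*d^2) = 6*A^2 + 21*A^-2 + 6*A^-6
  A^-4 * (6*d) = -6*A^-2 - 6*A^-6
  A^-6 * (d^2) = A^-2 + 2*A^-6 + A^-10
Summing the groups: <K> = A^14 - 2*A^10 + A^6 - 2*A^2 + 2*A^-2 + A^-10

Answer: A^14 - 2*A^10 + A^6 - 2*A^2 + 2*A^-2 + A^-10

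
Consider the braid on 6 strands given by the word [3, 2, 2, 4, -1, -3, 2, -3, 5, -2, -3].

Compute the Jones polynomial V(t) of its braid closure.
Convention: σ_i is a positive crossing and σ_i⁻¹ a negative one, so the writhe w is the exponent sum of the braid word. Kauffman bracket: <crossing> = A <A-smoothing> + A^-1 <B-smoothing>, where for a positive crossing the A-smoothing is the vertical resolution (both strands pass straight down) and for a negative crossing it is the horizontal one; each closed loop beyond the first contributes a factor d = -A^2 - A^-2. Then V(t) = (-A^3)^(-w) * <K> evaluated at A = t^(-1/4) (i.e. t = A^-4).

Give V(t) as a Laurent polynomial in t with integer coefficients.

t^2 - t + 1 - t^-1 + t^-2

Derivation:
The presented braid s3 s2 s2 s4 s1^-1 s3^-1 s2 s3^-1 s5 s2^-1 s3^-1 on 6 strands reduces by inverse Markov moves (closure unchanged at each step):
  Deconjugate: the word is γ·β·γ⁻¹ with γ = s3 s2 (prefix) and γ⁻¹ = s2^-1 s3^-1 (suffix); strip both.
  Destabilize: the word has the form β·s5 where s5 occurs only as the final letter (β ∈ B_5); drop it and the last strand → 5 strands.
Reduced to β = s2 s4 s1^-1 s3^-1 s2 s3^-1 on 5 strands, 6 crossings.
Compute on β:
Braid: s2 s4 s1^-1 s3^-1 s2 s3^-1 on 5 strands, 6 crossings.
Writhe w = (#positive) - (#negative) = 3 - 3 = 0.
State-sum expansion of <K>. There are 2^6 = 64 states.
Smooth each crossing (0=||, 1=⌣⌢); contribution A^(Σ sign_k(1-2s_k)) * d^(L-1).
Tabulate the states by total A-exponent and number of loops L (A-exp: L × count):
  A^6: L=4 ×1
  A^4: L=3 ×5, L=5 ×1
  A^2: L=2 ×9, L=4 ×6
  A^0: L=1 ×5, L=3 ×14, L=5 ×1
  A^-2: L=2 ×9, L=4 ×6
  A^-4: L=3 ×5, L=5 ×1
  A^-6: L=4 ×1
Each group contributes A^e * Σ count * d^(L-1):
Powers of d = -A^2 - A^-2: d^2 = A^4 + 2 + A^-4; d^3 = -A^6 - 3*A^2 - 3*A^-2 - A^-6; d^4 = A^8 + 4*A^4 + 6 + 4*A^-4 + A^-8.
  A^6 * (d^3) = -A^12 - 3*A^8 - 3*A^4 - 1
  A^4 * (5*d^2 + d^4) = A^12 + 9*A^8 + 16*A^4 + 9 + A^-4
  A^2 * (9*d + 6*d^3) = -6*A^8 - 27*A^4 - 27 - 6*A^-4
  A^0 * (5 + 14*d^2 + d^4) = A^8 + 18*A^4 + 39 + 18*A^-4 + A^-8
  A^-2 * (9*d + 6*d^3) = -6*A^4 - 27 - 27*A^-4 - 6*A^-8
  A^-4 * (5*d^2 + d^4) = A^4 + 9 + 16*A^-4 + 9*A^-8 + A^-12
  A^-6 * (d^3) = -1 - 3*A^-4 - 3*A^-8 - A^-12
Summing the groups: <K> = A^8 - A^4 + 1 - A^-4 + A^-8
Normalise by the writhe: (-A^3)^(-w) = (-A^3)^(0) = 1, so f(A) = 1 * <K> = A^8 - A^4 + 1 - A^-4 + A^-8.
Substitute A = t^(-1/4), i.e. A^e → t^(-e/4): V(t) = t^2 - t + 1 - t^-1 + t^-2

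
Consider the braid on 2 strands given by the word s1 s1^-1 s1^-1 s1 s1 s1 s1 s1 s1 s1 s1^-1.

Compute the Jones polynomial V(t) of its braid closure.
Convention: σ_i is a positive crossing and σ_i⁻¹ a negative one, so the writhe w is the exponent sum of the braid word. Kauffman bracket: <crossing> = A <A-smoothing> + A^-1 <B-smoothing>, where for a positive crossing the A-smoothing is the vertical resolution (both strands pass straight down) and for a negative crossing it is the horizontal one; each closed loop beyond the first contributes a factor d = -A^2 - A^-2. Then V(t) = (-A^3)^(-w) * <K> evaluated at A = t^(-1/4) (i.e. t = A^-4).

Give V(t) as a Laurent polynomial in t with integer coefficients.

-t^7 + t^6 - t^5 + t^4 + t^2

Derivation:
The presented braid s1 s1^-1 s1^-1 s1 s1 s1 s1 s1 s1 s1 s1^-1 on 2 strands reduces by inverse Markov moves (closure unchanged at each step):
  Deconjugate: the word is γ·β·γ⁻¹ with γ = s1 (prefix) and γ⁻¹ = s1^-1 (suffix); strip both.
  Deconjugate: the word is γ·β·γ⁻¹ with γ = s1^-1 s1^-1 (prefix) and γ⁻¹ = s1 s1 (suffix); strip both.
Reduced to β = s1 s1 s1 s1 s1 on 2 strands, 5 crossings.
Compute on β:
Braid: s1 s1 s1 s1 s1 on 2 strands, 5 crossings.
Writhe w = (#positive) - (#negative) = 5 - 0 = 5.
Enumerate smoothing states for the bracket polynomial. There are 2^5 = 32 states.
Smooth each crossing (0=||, 1=⌣⌢); contribution A^(Σ sign_k(1-2s_k)) * d^(L-1).
  state 00000: A-exp=+5, loops=2, term = A^5 * d^1
  state 00001: A-exp=+3, loops=1, term = A^3 * d^0
  state 00010: A-exp=+3, loops=1, term = A^3 * d^0
  state 00011: A-exp=+1, loops=2, term = A^1 * d^1
  state 00100: A-exp=+3, loops=1, term = A^3 * d^0
  state 00101: A-exp=+1, loops=2, term = A^1 * d^1
  state 00110: A-exp=+1, loops=2, term = A^1 * d^1
  state 00111: A-exp=-1, loops=3, term = A^-1 * d^2
  state 01000: A-exp=+3, loops=1, term = A^3 * d^0
  state 01001: A-exp=+1, loops=2, term = A^1 * d^1
  state 01010: A-exp=+1, loops=2, term = A^1 * d^1
  state 01011: A-exp=-1, loops=3, term = A^-1 * d^2
  state 01100: A-exp=+1, loops=2, term = A^1 * d^1
  state 01101: A-exp=-1, loops=3, term = A^-1 * d^2
  state 01110: A-exp=-1, loops=3, term = A^-1 * d^2
  state 01111: A-exp=-3, loops=4, term = A^-3 * d^3
  state 10000: A-exp=+3, loops=1, term = A^3 * d^0
  state 10001: A-exp=+1, loops=2, term = A^1 * d^1
  state 10010: A-exp=+1, loops=2, term = A^1 * d^1
  state 10011: A-exp=-1, loops=3, term = A^-1 * d^2
  state 10100: A-exp=+1, loops=2, term = A^1 * d^1
  state 10101: A-exp=-1, loops=3, term = A^-1 * d^2
  state 10110: A-exp=-1, loops=3, term = A^-1 * d^2
  state 10111: A-exp=-3, loops=4, term = A^-3 * d^3
  state 11000: A-exp=+1, loops=2, term = A^1 * d^1
  state 11001: A-exp=-1, loops=3, term = A^-1 * d^2
  state 11010: A-exp=-1, loops=3, term = A^-1 * d^2
  state 11011: A-exp=-3, loops=4, term = A^-3 * d^3
  state 11100: A-exp=-1, loops=3, term = A^-1 * d^2
  state 11101: A-exp=-3, loops=4, term = A^-3 * d^3
  state 11110: A-exp=-3, loops=4, term = A^-3 * d^3
  state 11111: A-exp=-5, loops=5, term = A^-5 * d^4
Collect the terms by A-exponent (count of states per loop number):
Powers of d = -A^2 - A^-2: d^2 = A^4 + 2 + A^-4; d^3 = -A^6 - 3*A^2 - 3*A^-2 - A^-6; d^4 = A^8 + 4*A^4 + 6 + 4*A^-4 + A^-8.
  A^5 * (d) = -A^7 - A^3
  A^3 * (5) = 5*A^3
  A^1 * (10*d) = -10*A^3 - 10*A^-1
  A^-1 * (10*d^2) = 10*A^3 + 20*A^-1 + 10*A^-5
  A^-3 * (5*d^3) = -5*A^3 - 15*A^-1 - 15*A^-5 - 5*A^-9
  A^-5 * (d^4) = A^3 + 4*A^-1 + 6*A^-5 + 4*A^-9 + A^-13
Summing the groups: <K> = -A^7 - A^-1 + A^-5 - A^-9 + A^-13
Normalise by the writhe: (-A^3)^(-w) = (-A^3)^(-5) = -A^-15, so f(A) = -A^-15 * <K> = A^-8 + A^-16 - A^-20 + A^-24 - A^-28.
Substitute A = t^(-1/4), i.e. A^e → t^(-e/4): V(t) = -t^7 + t^6 - t^5 + t^4 + t^2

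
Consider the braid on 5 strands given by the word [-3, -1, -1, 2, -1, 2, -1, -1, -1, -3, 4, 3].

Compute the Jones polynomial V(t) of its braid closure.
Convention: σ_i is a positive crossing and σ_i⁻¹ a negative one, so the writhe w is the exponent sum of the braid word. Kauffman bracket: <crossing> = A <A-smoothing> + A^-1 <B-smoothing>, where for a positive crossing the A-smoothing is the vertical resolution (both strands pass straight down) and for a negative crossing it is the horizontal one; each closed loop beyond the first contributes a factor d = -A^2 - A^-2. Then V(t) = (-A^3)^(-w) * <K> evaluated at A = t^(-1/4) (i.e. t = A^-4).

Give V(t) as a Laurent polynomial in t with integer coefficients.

The presented braid s3^-1 s1^-1 s1^-1 s2 s1^-1 s2 s1^-1 s1^-1 s1^-1 s3^-1 s4 s3 on 5 strands reduces by inverse Markov moves (closure unchanged at each step):
  Deconjugate: the word is γ·β·γ⁻¹ with γ = s3^-1 (prefix) and γ⁻¹ = s3 (suffix); strip both.
  Destabilize: the word has the form β·s4 where s4 occurs only as the final letter (β ∈ B_4); drop it and the last strand → 4 strands.
  Destabilize: the word has the form β·s3^-1 where s3^-1 occurs only as the final letter (β ∈ B_3); drop it and the last strand → 3 strands.
Reduced to β = s1^-1 s1^-1 s2 s1^-1 s2 s1^-1 s1^-1 s1^-1 on 3 strands, 8 crossings.
Compute on β:
Braid: s1^-1 s1^-1 s2 s1^-1 s2 s1^-1 s1^-1 s1^-1 on 3 strands, 8 crossings.
Writhe w = (#positive) - (#negative) = 2 - 6 = -4.
Computing the Kauffman bracket via state sum. There are 2^8 = 256 states.
Smooth each crossing (0=||, 1=⌣⌢); contribution A^(Σ sign_k(1-2s_k)) * d^(L-1).
Tabulate the states by total A-exponent and number of loops L (A-exp: L × count):
  A^8: L=7 ×1
  A^6: L=6 ×8
  A^4: L=5 ×28
  A^2: L=4 ×55, L=6 ×1
  A^0: L=3 ×65, L=5 ×5
  A^-2: L=2 ×46, L=4 ×10
  A^-4: L=1 ×17, L=3 ×11
  A^-6: L=2 ×8
  A^-8: L=3 ×1
Each group contributes A^e * Σ count * d^(L-1):
Powers of d = -A^2 - A^-2: d^2 = A^4 + 2 + A^-4; d^3 = -A^6 - 3*A^2 - 3*A^-2 - A^-6; d^4 = A^8 + 4*A^4 + 6 + 4*A^-4 + A^-8; d^5 = -A^10 - 5*A^6 - 10*A^2 - 10*A^-2 - 5*A^-6 - A^-10; d^6 = A^12 + 6*A^8 + 15*A^4 + 20 + 15*A^-4 + 6*A^-8 + A^-12.
  A^8 * (d^6) = A^20 + 6*A^16 + 15*A^12 + 20*A^8 + 15*A^4 + 6 + A^-4
  A^6 * (8*d^5) = -8*A^16 - 40*A^12 - 80*A^8 - 80*A^4 - 40 - 8*A^-4
  A^4 * (28*d^4) = 28*A^12 + 112*A^8 + 168*A^4 + 112 + 28*A^-4
  A^2 * (55*d^3 + d^5) = -A^12 - 60*A^8 - 175*A^4 - 175 - 60*A^-4 - A^-8
  A^0 * (65*d^2 + 5*d^4) = 5*A^8 + 85*A^4 + 160 + 85*A^-4 + 5*A^-8
  A^-2 * (46*d + 10*d^3) = -10*A^4 - 76 - 76*A^-4 - 10*A^-8
  A^-4 * (17 + 11*d^2) = 11 + 39*A^-4 + 11*A^-8
  A^-6 * (8*d) = -8*A^-4 - 8*A^-8
  A^-8 * (d^2) = A^-4 + 2*A^-8 + A^-12
Summing the groups: <K> = A^20 - 2*A^16 + 2*A^12 - 3*A^8 + 3*A^4 - 2 + 2*A^-4 - A^-8 + A^-12
Normalise by the writhe: (-A^3)^(-w) = (-A^3)^(4) = A^12, so f(A) = A^12 * <K> = A^32 - 2*A^28 + 2*A^24 - 3*A^20 + 3*A^16 - 2*A^12 + 2*A^8 - A^4 + 1.
Substitute A = t^(-1/4), i.e. A^e → t^(-e/4): V(t) = 1 - t^-1 + 2*t^-2 - 2*t^-3 + 3*t^-4 - 3*t^-5 + 2*t^-6 - 2*t^-7 + t^-8

Answer: 1 - t^-1 + 2*t^-2 - 2*t^-3 + 3*t^-4 - 3*t^-5 + 2*t^-6 - 2*t^-7 + t^-8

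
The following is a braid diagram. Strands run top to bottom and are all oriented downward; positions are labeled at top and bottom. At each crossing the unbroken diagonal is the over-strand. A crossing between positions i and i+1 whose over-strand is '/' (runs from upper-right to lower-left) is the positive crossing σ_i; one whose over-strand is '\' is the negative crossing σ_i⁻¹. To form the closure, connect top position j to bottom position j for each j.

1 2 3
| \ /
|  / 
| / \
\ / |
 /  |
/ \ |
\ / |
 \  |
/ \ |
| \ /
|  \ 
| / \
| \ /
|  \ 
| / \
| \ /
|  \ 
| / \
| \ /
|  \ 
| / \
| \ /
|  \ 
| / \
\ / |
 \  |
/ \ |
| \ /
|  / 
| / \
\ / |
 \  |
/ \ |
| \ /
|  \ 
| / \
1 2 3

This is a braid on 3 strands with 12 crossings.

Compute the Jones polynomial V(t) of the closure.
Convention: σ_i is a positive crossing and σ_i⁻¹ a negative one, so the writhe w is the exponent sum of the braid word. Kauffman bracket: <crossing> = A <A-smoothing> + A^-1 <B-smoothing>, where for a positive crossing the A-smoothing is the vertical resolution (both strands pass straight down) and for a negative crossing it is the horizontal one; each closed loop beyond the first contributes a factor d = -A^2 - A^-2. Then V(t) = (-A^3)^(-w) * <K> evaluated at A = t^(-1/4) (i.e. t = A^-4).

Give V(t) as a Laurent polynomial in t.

Reading the diagram top to bottom ('/'-over between positions i,i+1 = s_i, '\'-over = s_i^-1): braid word = s2 s1 s1^-1 s2^-1 s2^-1 s2^-1 s2^-1 s2^-1 s1^-1 s2 s1^-1 s2^-1.
The presented braid s2 s1 s1^-1 s2^-1 s2^-1 s2^-1 s2^-1 s2^-1 s1^-1 s2 s1^-1 s2^-1 on 3 strands reduces by inverse Markov moves (closure unchanged at each step):
  Deconjugate: the word is γ·β·γ⁻¹ with γ = s2 s1 (prefix) and γ⁻¹ = s1^-1 s2^-1 (suffix); strip both.
Reduced to β = s1^-1 s2^-1 s2^-1 s2^-1 s2^-1 s2^-1 s1^-1 s2 on 3 strands, 8 crossings.
Compute on β:
Braid: s1^-1 s2^-1 s2^-1 s2^-1 s2^-1 s2^-1 s1^-1 s2 on 3 strands, 8 crossings.
Writhe w = (#positive) - (#negative) = 1 - 7 = -6.
Computing the Kauffman bracket via state sum. There are 2^8 = 256 states.
Smooth each crossing (0=||, 1=⌣⌢); contribution A^(Σ sign_k(1-2s_k)) * d^(L-1).
Tabulate the states by total A-exponent and number of loops L (A-exp: L × count):
  A^8: L=6 ×1
  A^6: L=5 ×8
  A^4: L=4 ×25, L=6 ×3
  A^2: L=3 ×40, L=5 ×15, L=7 ×1
  A^0: L=2 ×35, L=4 ×30, L=6 ×5
  A^-2: L=1 ×15, L=3 ×31, L=5 ×10
  A^-4: L=2 ×18, L=4 ×10
  A^-6: L=1 ×2, L=3 ×6
  A^-8: L=2 ×1
Each group contributes A^e * Σ count * d^(L-1):
Powers of d = -A^2 - A^-2: d^2 = A^4 + 2 + A^-4; d^3 = -A^6 - 3*A^2 - 3*A^-2 - A^-6; d^4 = A^8 + 4*A^4 + 6 + 4*A^-4 + A^-8; d^5 = -A^10 - 5*A^6 - 10*A^2 - 10*A^-2 - 5*A^-6 - A^-10; d^6 = A^12 + 6*A^8 + 15*A^4 + 20 + 15*A^-4 + 6*A^-8 + A^-12.
  A^8 * (d^5) = -A^18 - 5*A^14 - 10*A^10 - 10*A^6 - 5*A^2 - A^-2
  A^6 * (8*d^4) = 8*A^14 + 32*A^10 + 48*A^6 + 32*A^2 + 8*A^-2
  A^4 * (25*d^3 + 3*d^5) = -3*A^14 - 40*A^10 - 105*A^6 - 105*A^2 - 40*A^-2 - 3*A^-6
  A^2 * (40*d^2 + 15*d^4 + d^6) = A^14 + 21*A^10 + 115*A^6 + 190*A^2 + 115*A^-2 + 21*A^-6 + A^-10
  A^0 * (35*d + 30*d^3 + 5*d^5) = -5*A^10 - 55*A^6 - 175*A^2 - 175*A^-2 - 55*A^-6 - 5*A^-10
  A^-2 * (15 + 31*d^2 + 10*d^4) = 10*A^6 + 71*A^2 + 137*A^-2 + 71*A^-6 + 10*A^-10
  A^-4 * (18*d + 10*d^3) = -10*A^2 - 48*A^-2 - 48*A^-6 - 10*A^-10
  A^-6 * (2 + 6*d^2) = 6*A^-2 + 14*A^-6 + 6*A^-10
  A^-8 * (d) = -A^-6 - A^-10
Summing the groups: <K> = -A^18 + A^14 - 2*A^10 + 3*A^6 - 2*A^2 + 2*A^-2 - A^-6 + A^-10
Normalise by the writhe: (-A^3)^(-w) = (-A^3)^(6) = A^18, so f(A) = A^18 * <K> = -A^36 + A^32 - 2*A^28 + 3*A^24 - 2*A^20 + 2*A^16 - A^12 + A^8.
Substitute A = t^(-1/4), i.e. A^e → t^(-e/4): V(t) = t^-2 - t^-3 + 2*t^-4 - 2*t^-5 + 3*t^-6 - 2*t^-7 + t^-8 - t^-9

Answer: t^-2 - t^-3 + 2*t^-4 - 2*t^-5 + 3*t^-6 - 2*t^-7 + t^-8 - t^-9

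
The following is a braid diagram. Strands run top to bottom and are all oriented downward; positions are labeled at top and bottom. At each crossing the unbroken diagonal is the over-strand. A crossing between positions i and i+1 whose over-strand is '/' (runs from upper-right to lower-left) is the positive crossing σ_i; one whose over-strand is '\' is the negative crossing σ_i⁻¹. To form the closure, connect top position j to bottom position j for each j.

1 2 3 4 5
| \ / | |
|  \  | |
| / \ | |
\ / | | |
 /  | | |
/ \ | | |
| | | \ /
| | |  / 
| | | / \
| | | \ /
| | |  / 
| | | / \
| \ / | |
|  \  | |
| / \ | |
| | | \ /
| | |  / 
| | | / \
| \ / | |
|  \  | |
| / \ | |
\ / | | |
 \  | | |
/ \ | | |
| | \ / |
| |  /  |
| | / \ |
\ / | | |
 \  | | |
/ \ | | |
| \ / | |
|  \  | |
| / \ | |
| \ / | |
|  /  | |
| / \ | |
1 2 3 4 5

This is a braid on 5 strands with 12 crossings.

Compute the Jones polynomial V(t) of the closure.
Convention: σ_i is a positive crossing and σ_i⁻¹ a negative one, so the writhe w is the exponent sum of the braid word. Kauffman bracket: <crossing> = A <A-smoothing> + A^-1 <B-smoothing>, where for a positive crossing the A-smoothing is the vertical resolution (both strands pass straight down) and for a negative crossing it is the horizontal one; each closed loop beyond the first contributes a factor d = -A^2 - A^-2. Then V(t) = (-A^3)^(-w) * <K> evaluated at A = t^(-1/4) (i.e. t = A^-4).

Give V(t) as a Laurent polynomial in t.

-t^3 + 2*t^2 - 3*t + 4 - 3*t^-1 + 4*t^-2 - 2*t^-3 + t^-4 - t^-5

Derivation:
Reading the diagram top to bottom ('/'-over between positions i,i+1 = s_i, '\'-over = s_i^-1): braid word = s2^-1 s1 s4 s4 s2^-1 s4 s2^-1 s1^-1 s3 s1^-1 s2^-1 s2.
The presented braid s2^-1 s1 s4 s4 s2^-1 s4 s2^-1 s1^-1 s3 s1^-1 s2^-1 s2 on 5 strands reduces by inverse Markov moves (closure unchanged at each step):
  Deconjugate: the word is γ·β·γ⁻¹ with γ = s2^-1 (prefix) and γ⁻¹ = s2 (suffix); strip both.
Reduced to β = s1 s4 s4 s2^-1 s4 s2^-1 s1^-1 s3 s1^-1 s2^-1 on 5 strands, 10 crossings.
Compute on β:
Braid: s1 s4 s4 s2^-1 s4 s2^-1 s1^-1 s3 s1^-1 s2^-1 on 5 strands, 10 crossings.
Writhe w = (#positive) - (#negative) = 5 - 5 = 0.
State-sum expansion of <K>. There are 2^10 = 1024 states.
Smooth each crossing (0=||, 1=⌣⌢); contribution A^(Σ sign_k(1-2s_k)) * d^(L-1).
Tabulate the states by total A-exponent and number of loops L (A-exp: L × count):
  A^10: L=6 ×1
  A^8: L=5 ×10
  A^6: L=4 ×40, L=6 ×5
  A^4: L=3 ×80, L=5 ×39, L=7 ×1
  A^2: L=2 ×79, L=4 ×117, L=6 ×14
  A^0: L=1 ×30, L=3 ×158, L=5 ×62, L=7 ×2
  A^-2: L=2 ×84, L=4 ×111, L=6 ×15
  A^-4: L=1 ×9, L=3 ×74, L=5 ×36, L=7 ×1
  A^-6: L=2 ×12, L=4 ×29, L=6 ×4
  A^-8: L=3 ×6, L=5 ×4
  A^-10: L=4 ×1
Each group contributes A^e * Σ count * d^(L-1):
Powers of d = -A^2 - A^-2: d^2 = A^4 + 2 + A^-4; d^3 = -A^6 - 3*A^2 - 3*A^-2 - A^-6; d^4 = A^8 + 4*A^4 + 6 + 4*A^-4 + A^-8; d^5 = -A^10 - 5*A^6 - 10*A^2 - 10*A^-2 - 5*A^-6 - A^-10; d^6 = A^12 + 6*A^8 + 15*A^4 + 20 + 15*A^-4 + 6*A^-8 + A^-12.
  A^10 * (d^5) = -A^20 - 5*A^16 - 10*A^12 - 10*A^8 - 5*A^4 - 1
  A^8 * (10*d^4) = 10*A^16 + 40*A^12 + 60*A^8 + 40*A^4 + 10
  A^6 * (40*d^3 + 5*d^5) = -5*A^16 - 65*A^12 - 170*A^8 - 170*A^4 - 65 - 5*A^-4
  A^4 * (80*d^2 + 39*d^4 + d^6) = A^16 + 45*A^12 + 251*A^8 + 414*A^4 + 251 + 45*A^-4 + A^-8
  A^2 * (79*d + 117*d^3 + 14*d^5) = -14*A^12 - 187*A^8 - 570*A^4 - 570 - 187*A^-4 - 14*A^-8
  A^0 * (30 + 158*d^2 + 62*d^4 + 2*d^6) = 2*A^12 + 74*A^8 + 436*A^4 + 758 + 436*A^-4 + 74*A^-8 + 2*A^-12
  A^-2 * (84*d + 111*d^3 + 15*d^5) = -15*A^8 - 186*A^4 - 567 - 567*A^-4 - 186*A^-8 - 15*A^-12
  A^-4 * (9 + 74*d^2 + 36*d^4 + d^6) = A^8 + 42*A^4 + 233 + 393*A^-4 + 233*A^-8 + 42*A^-12 + A^-16
  A^-6 * (12*d + 29*d^3 + 4*d^5) = -4*A^4 - 49 - 139*A^-4 - 139*A^-8 - 49*A^-12 - 4*A^-16
  A^-8 * (6*d^2 + 4*d^4) = 4 + 22*A^-4 + 36*A^-8 + 22*A^-12 + 4*A^-16
  A^-10 * (d^3) = -A^-4 - 3*A^-8 - 3*A^-12 - A^-16
Summing the groups: <K> = -A^20 + A^16 - 2*A^12 + 4*A^8 - 3*A^4 + 4 - 3*A^-4 + 2*A^-8 - A^-12
Normalise by the writhe: (-A^3)^(-w) = (-A^3)^(0) = 1, so f(A) = 1 * <K> = -A^20 + A^16 - 2*A^12 + 4*A^8 - 3*A^4 + 4 - 3*A^-4 + 2*A^-8 - A^-12.
Substitute A = t^(-1/4), i.e. A^e → t^(-e/4): V(t) = -t^3 + 2*t^2 - 3*t + 4 - 3*t^-1 + 4*t^-2 - 2*t^-3 + t^-4 - t^-5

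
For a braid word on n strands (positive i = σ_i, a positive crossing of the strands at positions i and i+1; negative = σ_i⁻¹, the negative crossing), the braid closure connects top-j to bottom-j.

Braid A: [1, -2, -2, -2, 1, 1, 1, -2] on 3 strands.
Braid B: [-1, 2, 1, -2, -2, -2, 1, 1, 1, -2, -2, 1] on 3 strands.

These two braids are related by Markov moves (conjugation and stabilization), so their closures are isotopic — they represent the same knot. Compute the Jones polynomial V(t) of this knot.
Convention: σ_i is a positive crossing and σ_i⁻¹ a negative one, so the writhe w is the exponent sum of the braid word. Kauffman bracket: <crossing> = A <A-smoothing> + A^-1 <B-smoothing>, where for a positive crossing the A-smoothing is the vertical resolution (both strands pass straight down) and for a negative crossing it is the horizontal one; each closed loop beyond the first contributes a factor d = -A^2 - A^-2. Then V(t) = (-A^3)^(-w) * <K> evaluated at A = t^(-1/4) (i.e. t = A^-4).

t^4 - 2*t^3 + 3*t^2 - 4*t + 5 - 4*t^-1 + 3*t^-2 - 2*t^-3 + t^-4

Derivation:
Markov-equivalent braids have isotopic closures, hence identical knot invariants. Strip the Markov moves from each word to reach a common short braid β, then compute V(t) once on β.
Braid A: s1 s2^-1 s2^-1 s2^-1 s1 s1 s1 s2^-1 on 3 strands has no conjugating prefix/suffix or stabilization to strip; take β = s1 s2^-1 s2^-1 s2^-1 s1 s1 s1 s2^-1.
Braid B: s1^-1 s2 s1 s2^-1 s2^-1 s2^-1 s1 s1 s1 s2^-1 s2^-1 s1 on 3 strands reduces by inverse Markov moves (closure unchanged at each step):
  Deconjugate: the word is γ·β·γ⁻¹ with γ = s1^-1 s2 (prefix) and γ⁻¹ = s2^-1 s1 (suffix); strip both.
Reduced to β = s1 s2^-1 s2^-1 s2^-1 s1 s1 s1 s2^-1 on 3 strands, 8 crossings.
Both give the same β = s1 s2^-1 s2^-1 s2^-1 s1 s1 s1 s2^-1 on 3 strands, so one state sum suffices:
Braid: s1 s2^-1 s2^-1 s2^-1 s1 s1 s1 s2^-1 on 3 strands, 8 crossings.
Writhe w = (#positive) - (#negative) = 4 - 4 = 0.
Computing the Kauffman bracket via state sum. There are 2^8 = 256 states.
Each crossing splits two ways (0=vertical, 1=horizontal). The state's weight is A^(#A-smoothings - #B-smoothings) * d^(loops - 1).
Tabulate the states by total A-exponent and number of loops L (A-exp: L × count):
  A^8: L=5 ×1
  A^6: L=4 ×8
  A^4: L=3 ×25, L=5 ×3
  A^2: L=2 ×37, L=4 ×18, L=6 ×1
  A^0: L=1 ×25, L=3 ×37, L=5 ×8
  A^-2: L=2 ×37, L=4 ×18, L=6 ×1
  A^-4: L=3 ×25, L=5 ×3
  A^-6: L=4 ×8
  A^-8: L=5 ×1
Each group contributes A^e * Σ count * d^(L-1):
Powers of d = -A^2 - A^-2: d^2 = A^4 + 2 + A^-4; d^3 = -A^6 - 3*A^2 - 3*A^-2 - A^-6; d^4 = A^8 + 4*A^4 + 6 + 4*A^-4 + A^-8; d^5 = -A^10 - 5*A^6 - 10*A^2 - 10*A^-2 - 5*A^-6 - A^-10.
  A^8 * (d^4) = A^16 + 4*A^12 + 6*A^8 + 4*A^4 + 1
  A^6 * (8*d^3) = -8*A^12 - 24*A^8 - 24*A^4 - 8
  A^4 * (25*d^2 + 3*d^4) = 3*A^12 + 37*A^8 + 68*A^4 + 37 + 3*A^-4
  A^2 * (37*d + 18*d^3 + d^5) = -A^12 - 23*A^8 - 101*A^4 - 101 - 23*A^-4 - A^-8
  A^0 * (25 + 37*d^2 + 8*d^4) = 8*A^8 + 69*A^4 + 147 + 69*A^-4 + 8*A^-8
  A^-2 * (37*d + 18*d^3 + d^5) = -A^8 - 23*A^4 - 101 - 101*A^-4 - 23*A^-8 - A^-12
  A^-4 * (25*d^2 + 3*d^4) = 3*A^4 + 37 + 68*A^-4 + 37*A^-8 + 3*A^-12
  A^-6 * (8*d^3) = -8 - 24*A^-4 - 24*A^-8 - 8*A^-12
  A^-8 * (d^4) = 1 + 4*A^-4 + 6*A^-8 + 4*A^-12 + A^-16
Summing the groups: <K> = A^16 - 2*A^12 + 3*A^8 - 4*A^4 + 5 - 4*A^-4 + 3*A^-8 - 2*A^-12 + A^-16
Normalise by the writhe: (-A^3)^(-w) = (-A^3)^(0) = 1, so f(A) = 1 * <K> = A^16 - 2*A^12 + 3*A^8 - 4*A^4 + 5 - 4*A^-4 + 3*A^-8 - 2*A^-12 + A^-16.
Substitute A = t^(-1/4), i.e. A^e → t^(-e/4): V(t) = t^4 - 2*t^3 + 3*t^2 - 4*t + 5 - 4*t^-1 + 3*t^-2 - 2*t^-3 + t^-4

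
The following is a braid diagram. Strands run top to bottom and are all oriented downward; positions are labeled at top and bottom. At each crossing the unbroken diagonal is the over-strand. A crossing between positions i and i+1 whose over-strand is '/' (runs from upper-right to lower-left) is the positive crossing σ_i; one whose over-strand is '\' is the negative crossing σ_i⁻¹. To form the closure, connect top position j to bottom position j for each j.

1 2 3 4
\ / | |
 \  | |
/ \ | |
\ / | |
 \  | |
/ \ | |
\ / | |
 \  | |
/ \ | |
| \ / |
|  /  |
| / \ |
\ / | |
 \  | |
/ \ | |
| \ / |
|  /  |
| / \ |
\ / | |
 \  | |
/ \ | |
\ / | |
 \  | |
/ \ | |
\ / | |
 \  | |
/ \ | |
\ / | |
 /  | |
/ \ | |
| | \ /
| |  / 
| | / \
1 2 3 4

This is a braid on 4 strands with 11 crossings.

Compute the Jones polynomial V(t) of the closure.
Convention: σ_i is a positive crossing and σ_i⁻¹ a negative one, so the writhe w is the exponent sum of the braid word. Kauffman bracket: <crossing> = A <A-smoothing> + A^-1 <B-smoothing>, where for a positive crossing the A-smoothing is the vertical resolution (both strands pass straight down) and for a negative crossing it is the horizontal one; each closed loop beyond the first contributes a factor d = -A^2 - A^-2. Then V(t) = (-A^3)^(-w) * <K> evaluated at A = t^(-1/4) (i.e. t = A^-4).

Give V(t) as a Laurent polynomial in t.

Reading the diagram top to bottom ('/'-over between positions i,i+1 = s_i, '\'-over = s_i^-1): braid word = s1^-1 s1^-1 s1^-1 s2 s1^-1 s2 s1^-1 s1^-1 s1^-1 s1 s3.
The presented braid s1^-1 s1^-1 s1^-1 s2 s1^-1 s2 s1^-1 s1^-1 s1^-1 s1 s3 on 4 strands reduces by inverse Markov moves (closure unchanged at each step):
  Destabilize: the word has the form β·s3 where s3 occurs only as the final letter (β ∈ B_3); drop it and the last strand → 3 strands.
  Deconjugate: the word is γ·β·γ⁻¹ with γ = s1^-1 (prefix) and γ⁻¹ = s1 (suffix); strip both.
Reduced to β = s1^-1 s1^-1 s2 s1^-1 s2 s1^-1 s1^-1 s1^-1 on 3 strands, 8 crossings.
Compute on β:
Braid: s1^-1 s1^-1 s2 s1^-1 s2 s1^-1 s1^-1 s1^-1 on 3 strands, 8 crossings.
Writhe w = (#positive) - (#negative) = 2 - 6 = -4.
State-sum expansion of <K>. There are 2^8 = 256 states.
For each crossing: s=0 is the vertical smoothing, s=1 horizontal. Crossing k contributes A^(sign_k * (1 - 2*s_k)); loop factor d = -A^2 - A^-2.
Tabulate the states by total A-exponent and number of loops L (A-exp: L × count):
  A^8: L=7 ×1
  A^6: L=6 ×8
  A^4: L=5 ×28
  A^2: L=4 ×55, L=6 ×1
  A^0: L=3 ×65, L=5 ×5
  A^-2: L=2 ×46, L=4 ×10
  A^-4: L=1 ×17, L=3 ×11
  A^-6: L=2 ×8
  A^-8: L=3 ×1
Each group contributes A^e * Σ count * d^(L-1):
Powers of d = -A^2 - A^-2: d^2 = A^4 + 2 + A^-4; d^3 = -A^6 - 3*A^2 - 3*A^-2 - A^-6; d^4 = A^8 + 4*A^4 + 6 + 4*A^-4 + A^-8; d^5 = -A^10 - 5*A^6 - 10*A^2 - 10*A^-2 - 5*A^-6 - A^-10; d^6 = A^12 + 6*A^8 + 15*A^4 + 20 + 15*A^-4 + 6*A^-8 + A^-12.
  A^8 * (d^6) = A^20 + 6*A^16 + 15*A^12 + 20*A^8 + 15*A^4 + 6 + A^-4
  A^6 * (8*d^5) = -8*A^16 - 40*A^12 - 80*A^8 - 80*A^4 - 40 - 8*A^-4
  A^4 * (28*d^4) = 28*A^12 + 112*A^8 + 168*A^4 + 112 + 28*A^-4
  A^2 * (55*d^3 + d^5) = -A^12 - 60*A^8 - 175*A^4 - 175 - 60*A^-4 - A^-8
  A^0 * (65*d^2 + 5*d^4) = 5*A^8 + 85*A^4 + 160 + 85*A^-4 + 5*A^-8
  A^-2 * (46*d + 10*d^3) = -10*A^4 - 76 - 76*A^-4 - 10*A^-8
  A^-4 * (17 + 11*d^2) = 11 + 39*A^-4 + 11*A^-8
  A^-6 * (8*d) = -8*A^-4 - 8*A^-8
  A^-8 * (d^2) = A^-4 + 2*A^-8 + A^-12
Summing the groups: <K> = A^20 - 2*A^16 + 2*A^12 - 3*A^8 + 3*A^4 - 2 + 2*A^-4 - A^-8 + A^-12
Normalise by the writhe: (-A^3)^(-w) = (-A^3)^(4) = A^12, so f(A) = A^12 * <K> = A^32 - 2*A^28 + 2*A^24 - 3*A^20 + 3*A^16 - 2*A^12 + 2*A^8 - A^4 + 1.
Substitute A = t^(-1/4), i.e. A^e → t^(-e/4): V(t) = 1 - t^-1 + 2*t^-2 - 2*t^-3 + 3*t^-4 - 3*t^-5 + 2*t^-6 - 2*t^-7 + t^-8

Answer: 1 - t^-1 + 2*t^-2 - 2*t^-3 + 3*t^-4 - 3*t^-5 + 2*t^-6 - 2*t^-7 + t^-8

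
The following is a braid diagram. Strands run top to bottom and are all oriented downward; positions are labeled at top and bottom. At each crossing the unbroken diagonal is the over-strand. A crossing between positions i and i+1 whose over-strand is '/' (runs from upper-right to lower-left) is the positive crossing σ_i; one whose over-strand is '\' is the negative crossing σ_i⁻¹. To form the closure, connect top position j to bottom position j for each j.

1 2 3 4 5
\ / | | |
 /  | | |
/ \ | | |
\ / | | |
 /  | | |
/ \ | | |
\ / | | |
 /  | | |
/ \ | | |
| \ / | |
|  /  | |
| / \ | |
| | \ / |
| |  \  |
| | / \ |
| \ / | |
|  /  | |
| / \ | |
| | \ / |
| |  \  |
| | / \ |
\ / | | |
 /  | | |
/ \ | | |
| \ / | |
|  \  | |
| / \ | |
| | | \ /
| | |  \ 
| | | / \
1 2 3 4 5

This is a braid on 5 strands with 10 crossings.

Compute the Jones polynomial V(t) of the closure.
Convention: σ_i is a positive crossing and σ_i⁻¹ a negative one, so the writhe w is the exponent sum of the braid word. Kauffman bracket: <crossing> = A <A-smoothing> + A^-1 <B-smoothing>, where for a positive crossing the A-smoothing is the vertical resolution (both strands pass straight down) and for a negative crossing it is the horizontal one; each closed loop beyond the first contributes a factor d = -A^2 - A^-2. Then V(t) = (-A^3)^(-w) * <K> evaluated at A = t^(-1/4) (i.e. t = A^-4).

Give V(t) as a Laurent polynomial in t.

t^7 - 2*t^6 + 3*t^5 - 4*t^4 + 4*t^3 - 4*t^2 + 3*t - 1 + t^-1

Derivation:
Reading the diagram top to bottom ('/'-over between positions i,i+1 = s_i, '\'-over = s_i^-1): braid word = s1 s1 s1 s2 s3^-1 s2 s3^-1 s1 s2^-1 s4^-1.
The presented braid s1 s1 s1 s2 s3^-1 s2 s3^-1 s1 s2^-1 s4^-1 on 5 strands reduces by inverse Markov moves (closure unchanged at each step):
  Destabilize: the word has the form β·s4^-1 where s4^-1 occurs only as the final letter (β ∈ B_4); drop it and the last strand → 4 strands.
Reduced to β = s1 s1 s1 s2 s3^-1 s2 s3^-1 s1 s2^-1 on 4 strands, 9 crossings.
Compute on β:
Braid: s1 s1 s1 s2 s3^-1 s2 s3^-1 s1 s2^-1 on 4 strands, 9 crossings.
Writhe w = (#positive) - (#negative) = 6 - 3 = 3.
Enumerate smoothing states for the bracket polynomial. There are 2^9 = 512 states.
Smooth each crossing (0=||, 1=⌣⌢); contribution A^(Σ sign_k(1-2s_k)) * d^(L-1).
Tabulate the states by total A-exponent and number of loops L (A-exp: L × count):
  A^9: L=3 ×1
  A^7: L=2 ×7, L=4 ×2
  A^5: L=1 ×12, L=3 ×24
  A^3: L=2 ×66, L=4 ×18
  A^1: L=1 ×35, L=3 ×84, L=5 ×7
  A^-1: L=2 ×73, L=4 ×52, L=6 ×1
  A^-3: L=3 ×68, L=5 ×16
  A^-5: L=4 ×34, L=6 ×2
  A^-7: L=5 ×9
  A^-9: L=6 ×1
Each group contributes A^e * Σ count * d^(L-1):
Powers of d = -A^2 - A^-2: d^2 = A^4 + 2 + A^-4; d^3 = -A^6 - 3*A^2 - 3*A^-2 - A^-6; d^4 = A^8 + 4*A^4 + 6 + 4*A^-4 + A^-8; d^5 = -A^10 - 5*A^6 - 10*A^2 - 10*A^-2 - 5*A^-6 - A^-10.
  A^9 * (d^2) = A^13 + 2*A^9 + A^5
  A^7 * (7*d + 2*d^3) = -2*A^13 - 13*A^9 - 13*A^5 - 2*A
  A^5 * (12 + 24*d^2) = 24*A^9 + 60*A^5 + 24*A
  A^3 * (66*d + 18*d^3) = -18*A^9 - 120*A^5 - 120*A - 18*A^-3
  A^1 * (35 + 84*d^2 + 7*d^4) = 7*A^9 + 112*A^5 + 245*A + 112*A^-3 + 7*A^-7
  A^-1 * (73*d + 52*d^3 + d^5) = -A^9 - 57*A^5 - 239*A - 239*A^-3 - 57*A^-7 - A^-11
  A^-3 * (68*d^2 + 16*d^4) = 16*A^5 + 132*A + 232*A^-3 + 132*A^-7 + 16*A^-11
  A^-5 * (34*d^3 + 2*d^5) = -2*A^5 - 44*A - 122*A^-3 - 122*A^-7 - 44*A^-11 - 2*A^-15
  A^-7 * (9*d^4) = 9*A + 36*A^-3 + 54*A^-7 + 36*A^-11 + 9*A^-15
  A^-9 * (d^5) = -A - 5*A^-3 - 10*A^-7 - 10*A^-11 - 5*A^-15 - A^-19
Summing the groups: <K> = -A^13 + A^9 - 3*A^5 + 4*A - 4*A^-3 + 4*A^-7 - 3*A^-11 + 2*A^-15 - A^-19
Normalise by the writhe: (-A^3)^(-w) = (-A^3)^(-3) = -A^-9, so f(A) = -A^-9 * <K> = A^4 - 1 + 3*A^-4 - 4*A^-8 + 4*A^-12 - 4*A^-16 + 3*A^-20 - 2*A^-24 + A^-28.
Substitute A = t^(-1/4), i.e. A^e → t^(-e/4): V(t) = t^7 - 2*t^6 + 3*t^5 - 4*t^4 + 4*t^3 - 4*t^2 + 3*t - 1 + t^-1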